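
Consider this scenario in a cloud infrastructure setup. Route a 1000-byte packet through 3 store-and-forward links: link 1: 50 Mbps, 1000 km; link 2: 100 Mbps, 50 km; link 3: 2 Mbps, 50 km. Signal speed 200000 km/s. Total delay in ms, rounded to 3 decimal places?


Packet = 1000 bytes = 8000 bits. Store-and-forward: sum (t_trans + t_prop) per link.
Link 1: t_trans = 8000/(50*10^6) s = 0.1600 ms; t_prop = 1000/200000 s = 5.0000 ms; subtotal = 5.1600 ms
Link 2: t_trans = 8000/(100*10^6) s = 0.0800 ms; t_prop = 50/200000 s = 0.2500 ms; subtotal = 0.3300 ms
Link 3: t_trans = 8000/(2*10^6) s = 4.0000 ms; t_prop = 50/200000 s = 0.2500 ms; subtotal = 4.2500 ms
End-to-end = 5.1600 + 0.3300 + 4.2500 = 9.7400 ms -> 9.740 ms (3 dp)

9.740


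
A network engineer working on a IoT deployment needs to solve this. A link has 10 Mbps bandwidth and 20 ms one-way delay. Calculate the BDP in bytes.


Given: bandwidth = 10 Mbps, delay = 20 ms
BDP in bits = 10 * 10^6 * 20 / 1000
BDP in bits = 200000
BDP in bytes = 200000 / 8 = 25000

25000


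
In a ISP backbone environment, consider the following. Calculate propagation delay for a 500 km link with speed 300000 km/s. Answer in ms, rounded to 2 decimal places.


Given: distance = 500 km, speed = 300000 km/s
Delay = distance / speed = 500 / 300000 seconds
Delay in ms = 500 * 1000 / 300000
Delay = 1.6667 ms
Rounded to 2 dp = 1.67 ms

1.67


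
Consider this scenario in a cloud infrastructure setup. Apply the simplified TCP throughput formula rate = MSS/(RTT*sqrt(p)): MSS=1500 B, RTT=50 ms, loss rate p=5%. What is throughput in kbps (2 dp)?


Given: MSS = 1500 bytes, RTT = 50 ms, loss = 5%
RTT in seconds = 50 / 1000 = 0.05
Loss rate = 5% = 0.05
sqrt(loss) = sqrt(0.05) = 0.223606797750
Throughput (bytes/s) = 1500 / (0.05 * 0.223606797750) = 134164.0786
Throughput (kbps) = 134164.0786 * 8 / 1000 = 1073.312629 -> 1073.31 kbps (2 dp)

1073.31


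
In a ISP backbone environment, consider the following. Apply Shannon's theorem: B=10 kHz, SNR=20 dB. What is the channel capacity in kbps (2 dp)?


Given: B = 10 kHz, SNR = 20 dB
SNR linear = 10^(20/10) = 100
1 + SNR = 101
log2(101) = 6.6582114828
C = 10 * 1000 * 6.6582114828 = 66582.1148 bps
C = 66.582115 kbps -> 66.58 kbps (2 dp)

66.58


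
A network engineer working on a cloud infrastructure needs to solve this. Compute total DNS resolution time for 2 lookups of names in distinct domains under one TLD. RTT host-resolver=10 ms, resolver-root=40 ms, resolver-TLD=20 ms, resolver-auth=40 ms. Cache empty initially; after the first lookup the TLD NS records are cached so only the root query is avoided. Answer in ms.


Lookup 1 (cold cache): local + root + TLD + auth = 10 + 40 + 20 + 40 = 110 ms
Lookups 2..2 (TLD NS cached -> skip root; new domain -> still ask TLD and auth): local + TLD + auth = 10 + 20 + 40 = 70 ms each
Remaining 1 lookups: 1 * 70 = 70 ms
Total = 110 + 70 = 180 ms

180


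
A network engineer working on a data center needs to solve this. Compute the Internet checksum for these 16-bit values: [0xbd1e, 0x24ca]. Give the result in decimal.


Given words: [0xbd1e, 0x24ca]
Step 1: Sum all words
Raw sum = 48414 + 9418 = 57832
One's complement = ~57832 & 0xFFFF = 7703

7703


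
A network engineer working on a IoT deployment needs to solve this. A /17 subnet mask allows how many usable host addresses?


Given: subnet mask /17
Host bits = 32 - 17 = 15
Total addresses = 2^15 = 32768
Usable hosts = 32768 - 2 (network + broadcast) = 32766

32766


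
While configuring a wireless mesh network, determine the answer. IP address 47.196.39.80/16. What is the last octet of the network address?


Given: IP = 47.196.39.80, prefix = /16
Subnet mask = 255.255.0.0
Last octet of IP: 80
Last octet of mask: 0
Network last octet = 80 AND 0 = 0

0


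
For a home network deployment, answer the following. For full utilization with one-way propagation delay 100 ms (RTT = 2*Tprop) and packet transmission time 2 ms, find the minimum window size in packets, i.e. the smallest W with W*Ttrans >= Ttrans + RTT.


Given: Ttrans = 2 ms, RTT = 200 ms (= 2 * Tprop, Tprop = 100 ms)
Time until first ACK returns = Ttrans + RTT = 2 + 200 = 202 ms
Need W * Ttrans >= Ttrans + RTT  ->  W >= (Ttrans + RTT) / Ttrans
(Ttrans + RTT) / Ttrans = 202 / 2 = 101
W_min = ceil(101) = 101

101


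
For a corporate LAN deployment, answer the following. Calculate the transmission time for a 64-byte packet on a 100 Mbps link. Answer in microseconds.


Given: packet = 64 bytes, bandwidth = 100 Mbps
Packet in bits = 64 * 8 = 512 bits
Bandwidth = 100 * 10^6 = 100000000 bps
Time = 512 / 100000000 seconds
Time in us = 512 * 10^6 / 100000000 = 5.12

5.12


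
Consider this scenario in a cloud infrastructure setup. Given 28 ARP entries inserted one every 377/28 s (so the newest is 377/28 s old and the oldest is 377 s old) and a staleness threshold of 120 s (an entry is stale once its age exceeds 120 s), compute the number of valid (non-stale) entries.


Ages are k * 377/28 s for k = 1..28 (spacing = 13.4643 s).
Entry k is valid iff k * 377/28 <= 120 iff k <= 28 * 120 / 377 = 8.9125
n_valid = floor(8.9125) = 8
(n_stale = 28 - 8 = 20)

8


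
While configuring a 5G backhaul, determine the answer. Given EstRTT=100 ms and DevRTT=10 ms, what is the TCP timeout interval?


Given: EstRTT = 100 ms, DevRTT = 10 ms
Timeout = EstRTT + 4 * DevRTT
4 * DevRTT = 4 * 10 = 40
Timeout = 100 + 40 = 140 ms

140


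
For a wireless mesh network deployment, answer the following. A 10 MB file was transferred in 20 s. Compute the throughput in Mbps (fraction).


Given: file = 10 MB, time = 20 s
File in Mb = 10 * 8 = 80 Mb
Throughput = 80 / 20 Mbps
Throughput = 4 Mbps

4


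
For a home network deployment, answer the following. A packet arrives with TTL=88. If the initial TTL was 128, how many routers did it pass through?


Given: initial TTL = 128, received TTL = 88
Hops = initial TTL - received TTL
Hops = 128 - 88 = 40

40


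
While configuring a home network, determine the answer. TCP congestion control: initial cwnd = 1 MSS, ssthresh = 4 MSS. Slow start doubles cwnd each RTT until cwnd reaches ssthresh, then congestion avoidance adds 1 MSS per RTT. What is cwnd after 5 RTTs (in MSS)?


RTT 0: cwnd = 1 MSS (initial)
RTT 1: cwnd = 2 MSS (slow start, doubled)
RTT 2: cwnd = 4 MSS (slow start, doubled)
RTT 3: cwnd = 5 MSS (congestion avoidance, +1)
RTT 4: cwnd = 6 MSS (congestion avoidance, +1)
RTT 5: cwnd = 7 MSS (congestion avoidance, +1)

7


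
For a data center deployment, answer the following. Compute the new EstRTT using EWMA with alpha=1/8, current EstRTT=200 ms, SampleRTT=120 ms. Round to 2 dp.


Given: EstRTT = 200 ms, SampleRTT = 120 ms, alpha = 1/8
New EstRTT = (1 - alpha) * EstRTT + alpha * SampleRTT
(7/8) * 200 = 175
(1/8) * 120 = 15
New EstRTT = 175 + 15 = 190 ms -> 190.00 ms (2 dp)

190.00


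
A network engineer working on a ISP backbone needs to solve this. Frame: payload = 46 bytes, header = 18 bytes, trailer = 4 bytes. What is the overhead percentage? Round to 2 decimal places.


Given: payload = 46 B, header = 18 B, trailer = 4 B
Overhead bytes = header + trailer = 18 + 4 = 22
Total frame = payload + overhead = 46 + 22 = 68
Overhead % = 22 / 68 * 100 = 32.3529% -> 32.35% (2 dp)

32.35


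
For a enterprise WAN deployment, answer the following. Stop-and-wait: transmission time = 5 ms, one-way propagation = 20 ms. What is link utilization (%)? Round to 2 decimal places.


Given: Ttrans = 5 ms, Tprop = 20 ms
RTT = 2 * Tprop = 2 * 20 = 40 ms
U = Ttrans / (Ttrans + RTT)
U = 5 / (5 + 40)
U = 5 / 45 = 0.111111
U% = 11.11%

11.11


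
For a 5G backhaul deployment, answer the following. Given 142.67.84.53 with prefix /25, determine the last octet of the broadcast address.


Given: IP = 142.67.84.53, prefix = /25
Host bits = 32 - 25 = 7
Network last octet = 53 AND mask = 0
Host part size = 2^7 - 1 = 127
Broadcast last octet = 0 OR 127 = 127

127


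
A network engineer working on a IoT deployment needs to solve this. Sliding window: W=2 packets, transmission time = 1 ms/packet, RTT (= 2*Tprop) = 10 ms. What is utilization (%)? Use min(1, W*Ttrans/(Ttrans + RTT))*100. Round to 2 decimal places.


Given: W = 2, Ttrans = 1 ms, RTT = 10 ms (= 2 * Tprop, Tprop = 5 ms)
Cycle time = Ttrans + RTT = 1 + 10 = 11 ms (first packet sent until its ACK returns)
W * Ttrans = 2 * 1 = 2 ms of sending per cycle
W * Ttrans / (Ttrans + RTT) = 2 / 11 = 0.181818
U = min(1, 0.181818) = 0.181818
U% = 18.18%

18.18


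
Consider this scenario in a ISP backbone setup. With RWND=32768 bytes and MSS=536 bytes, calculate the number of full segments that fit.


Given: RWND = 32768 bytes, MSS = 536 bytes
Full segments = floor(RWND / MSS)
Full segments = floor(32768 / 536)
Full segments = floor(61.1343) = 61

61


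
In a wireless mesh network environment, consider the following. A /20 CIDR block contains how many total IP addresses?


Given: CIDR prefix /20
Host bits = 32 - 20 = 12
Total addresses = 2^12 = 4096

4096


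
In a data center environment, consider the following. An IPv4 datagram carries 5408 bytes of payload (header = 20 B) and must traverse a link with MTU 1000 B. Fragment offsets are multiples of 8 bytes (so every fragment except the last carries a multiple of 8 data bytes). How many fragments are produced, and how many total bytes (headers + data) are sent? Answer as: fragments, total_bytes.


Max data per non-final fragment = floor((MTU - header)/8)*8 = floor((1000 - 20)/8)*8 = floor(980/8)*8 = 976 B
Final fragment needs no 8-byte alignment: it can carry up to MTU - header = 980 B
Non-final fragments needed = ceil((payload - 980) / 976) = ceil(4428/976) = ceil(4.5369) = 5
Number of fragments = 5 + 1 = 6
Fragment sizes (data): 5 * 976 B + 528 B (last, 528 <= 980 OK)
Total bytes sent = payload + n_frags * header = 5408 + 6*20 = 5408 + 120 = 5528 B

6, 5528


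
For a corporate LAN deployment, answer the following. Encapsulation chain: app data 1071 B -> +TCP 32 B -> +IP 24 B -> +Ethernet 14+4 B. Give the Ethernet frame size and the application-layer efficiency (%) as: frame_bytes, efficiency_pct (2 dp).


TCP segment = 1071 + 32 = 1103 B
IP packet = 1103 + 24 = 1127 B
Ethernet frame = 1127 + 14 + 4 = 1145 B
Efficiency = app / frame = 1071 / 1145 = 0.935371 = 93.5371% -> 93.54% (2 dp)

1145, 93.54


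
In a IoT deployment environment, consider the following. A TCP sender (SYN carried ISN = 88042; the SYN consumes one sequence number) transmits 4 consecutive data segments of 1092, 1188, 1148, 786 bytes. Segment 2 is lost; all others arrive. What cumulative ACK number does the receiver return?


SYN uses sequence number 88042; first data byte = ISN + 1 = 88043.
Segment 1: SEQ = 88043, len = 1092 B, covers [88043, 89134]
Segment 2: SEQ = 89135, len = 1188 B, covers [89135, 90322] [LOST]
Segment 3: SEQ = 90323, len = 1148 B, covers [90323, 91470]
Segment 4: SEQ = 91471, len = 786 B, covers [91471, 92256]
In-order data received: bytes [88043, 89134] (segments 1..1).
Segment 2 missing -> gap begins at byte 89135; later segments buffered out of order.
Cumulative ACK = next expected in-order byte = 88043 + 1092 = 89135

89135


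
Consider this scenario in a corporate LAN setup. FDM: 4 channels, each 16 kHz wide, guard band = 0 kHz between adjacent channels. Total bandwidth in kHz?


Given: 4 channels, 16 kHz each, guard = 0 kHz
Channel bandwidth = 4 * 16 = 64 kHz
Guard bands = 3 gaps * 0 kHz = 0 kHz
Total = 64 + 0 = 64 kHz

64


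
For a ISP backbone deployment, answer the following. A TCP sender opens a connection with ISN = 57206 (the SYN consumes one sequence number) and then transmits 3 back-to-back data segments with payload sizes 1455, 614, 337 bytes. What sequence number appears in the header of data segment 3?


The SYN occupies sequence number ISN = 57206, so the first data byte is ISN + 1 = 57207.
SEQ of data segment i = (ISN + 1) + sum of payload sizes of segments 1..i-1.
Segment 1: SEQ = 57207, payload = 1455 bytes
Segment 2: SEQ = 58662, payload = 614 bytes
Segment 3: SEQ = 59276, payload = 337 bytes
SEQ of segment 3 = 57207 + 1455 + 614 = 59276

59276


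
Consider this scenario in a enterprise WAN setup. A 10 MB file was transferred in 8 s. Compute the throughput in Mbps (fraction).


Given: file = 10 MB, time = 8 s
File in Mb = 10 * 8 = 80 Mb
Throughput = 80 / 8 Mbps
Throughput = 10 Mbps

10


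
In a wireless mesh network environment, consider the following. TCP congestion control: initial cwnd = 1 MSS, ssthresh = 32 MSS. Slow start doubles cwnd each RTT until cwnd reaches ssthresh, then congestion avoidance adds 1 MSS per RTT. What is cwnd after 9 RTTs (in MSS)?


RTT 0: cwnd = 1 MSS (initial)
RTT 1: cwnd = 2 MSS (slow start, doubled)
RTT 2: cwnd = 4 MSS (slow start, doubled)
RTT 3: cwnd = 8 MSS (slow start, doubled)
RTT 4: cwnd = 16 MSS (slow start, doubled)
RTT 5: cwnd = 32 MSS (slow start, doubled)
RTT 6: cwnd = 33 MSS (congestion avoidance, +1)
RTT 7: cwnd = 34 MSS (congestion avoidance, +1)
RTT 8: cwnd = 35 MSS (congestion avoidance, +1)
RTT 9: cwnd = 36 MSS (congestion avoidance, +1)

36


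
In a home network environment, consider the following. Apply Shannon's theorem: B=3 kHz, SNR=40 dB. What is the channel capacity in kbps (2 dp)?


Given: B = 3 kHz, SNR = 40 dB
SNR linear = 10^(40/10) = 10000
1 + SNR = 10001
log2(10001) = 13.2878566418
C = 3 * 1000 * 13.2878566418 = 39863.5699 bps
C = 39.863570 kbps -> 39.86 kbps (2 dp)

39.86


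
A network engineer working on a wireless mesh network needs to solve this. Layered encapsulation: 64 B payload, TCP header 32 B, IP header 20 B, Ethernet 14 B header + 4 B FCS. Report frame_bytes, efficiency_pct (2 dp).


TCP segment = 64 + 32 = 96 B
IP packet = 96 + 20 = 116 B
Ethernet frame = 116 + 14 + 4 = 134 B
Efficiency = app / frame = 64 / 134 = 0.477612 = 47.7612% -> 47.76% (2 dp)

134, 47.76


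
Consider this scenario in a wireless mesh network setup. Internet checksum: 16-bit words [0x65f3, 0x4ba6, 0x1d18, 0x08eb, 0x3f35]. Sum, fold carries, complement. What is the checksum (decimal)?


Given words: [0x65f3, 0x4ba6, 0x1d18, 0x08eb, 0x3f35]
Step 1: Sum all words
Raw sum = 26099 + 19366 + 7448 + 2283 + 16181 = 71377
Step 2: Fold carry: (5841 + 1) = 5842
One's complement = ~5842 & 0xFFFF = 59693

59693


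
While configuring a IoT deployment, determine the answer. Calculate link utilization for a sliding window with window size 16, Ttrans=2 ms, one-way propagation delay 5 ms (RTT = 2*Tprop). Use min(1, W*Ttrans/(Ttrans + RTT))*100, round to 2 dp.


Given: W = 16, Ttrans = 2 ms, RTT = 10 ms (= 2 * Tprop, Tprop = 5 ms)
Cycle time = Ttrans + RTT = 2 + 10 = 12 ms (first packet sent until its ACK returns)
W * Ttrans = 16 * 2 = 32 ms of sending per cycle
W * Ttrans / (Ttrans + RTT) = 32 / 12 = 2.666667
U = min(1, 2.666667) = 1.000000
U% = 100.00%

100.00


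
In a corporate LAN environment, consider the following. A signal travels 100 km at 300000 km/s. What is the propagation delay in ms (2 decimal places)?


Given: distance = 100 km, speed = 300000 km/s
Delay = distance / speed = 100 / 300000 seconds
Delay in ms = 100 * 1000 / 300000
Delay = 0.3333 ms
Rounded to 2 dp = 0.33 ms

0.33


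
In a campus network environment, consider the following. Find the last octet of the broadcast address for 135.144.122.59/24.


Given: IP = 135.144.122.59, prefix = /24
Host bits = 32 - 24 = 8
Network last octet = 59 AND mask = 0
Host part size = 2^8 - 1 = 255
Broadcast last octet = 0 OR 255 = 255

255


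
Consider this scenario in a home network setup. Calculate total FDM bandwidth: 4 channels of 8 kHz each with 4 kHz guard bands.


Given: 4 channels, 8 kHz each, guard = 4 kHz
Channel bandwidth = 4 * 8 = 32 kHz
Guard bands = 3 gaps * 4 kHz = 12 kHz
Total = 32 + 12 = 44 kHz

44


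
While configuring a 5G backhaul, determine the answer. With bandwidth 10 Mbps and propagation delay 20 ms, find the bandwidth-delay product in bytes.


Given: bandwidth = 10 Mbps, delay = 20 ms
BDP in bits = 10 * 10^6 * 20 / 1000
BDP in bits = 200000
BDP in bytes = 200000 / 8 = 25000

25000


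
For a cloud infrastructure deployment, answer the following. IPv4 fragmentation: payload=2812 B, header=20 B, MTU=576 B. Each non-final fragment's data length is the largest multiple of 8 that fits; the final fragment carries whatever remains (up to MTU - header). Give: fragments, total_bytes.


Max data per non-final fragment = floor((MTU - header)/8)*8 = floor((576 - 20)/8)*8 = floor(556/8)*8 = 552 B
Final fragment needs no 8-byte alignment: it can carry up to MTU - header = 556 B
Non-final fragments needed = ceil((payload - 556) / 552) = ceil(2256/552) = ceil(4.0870) = 5
Number of fragments = 5 + 1 = 6
Fragment sizes (data): 5 * 552 B + 52 B (last, 52 <= 556 OK)
Total bytes sent = payload + n_frags * header = 2812 + 6*20 = 2812 + 120 = 2932 B

6, 2932


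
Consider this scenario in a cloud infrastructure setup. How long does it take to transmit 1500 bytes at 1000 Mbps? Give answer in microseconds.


Given: packet = 1500 bytes, bandwidth = 1000 Mbps
Packet in bits = 1500 * 8 = 12000 bits
Bandwidth = 1000 * 10^6 = 1000000000 bps
Time = 12000 / 1000000000 seconds
Time in us = 12000 * 10^6 / 1000000000 = 12

12


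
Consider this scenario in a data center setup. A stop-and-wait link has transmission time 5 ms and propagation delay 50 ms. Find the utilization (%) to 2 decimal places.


Given: Ttrans = 5 ms, Tprop = 50 ms
RTT = 2 * Tprop = 2 * 50 = 100 ms
U = Ttrans / (Ttrans + RTT)
U = 5 / (5 + 100)
U = 5 / 105 = 0.047619
U% = 4.76%

4.76


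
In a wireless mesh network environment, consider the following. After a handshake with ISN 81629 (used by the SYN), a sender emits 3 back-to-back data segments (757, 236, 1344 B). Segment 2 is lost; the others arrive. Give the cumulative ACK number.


SYN uses sequence number 81629; first data byte = ISN + 1 = 81630.
Segment 1: SEQ = 81630, len = 757 B, covers [81630, 82386]
Segment 2: SEQ = 82387, len = 236 B, covers [82387, 82622] [LOST]
Segment 3: SEQ = 82623, len = 1344 B, covers [82623, 83966]
In-order data received: bytes [81630, 82386] (segments 1..1).
Segment 2 missing -> gap begins at byte 82387; later segments buffered out of order.
Cumulative ACK = next expected in-order byte = 81630 + 757 = 82387

82387


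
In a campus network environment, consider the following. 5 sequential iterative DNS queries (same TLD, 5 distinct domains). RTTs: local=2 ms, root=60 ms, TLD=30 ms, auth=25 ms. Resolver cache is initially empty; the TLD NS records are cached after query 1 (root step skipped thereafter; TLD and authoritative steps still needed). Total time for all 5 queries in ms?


Lookup 1 (cold cache): local + root + TLD + auth = 2 + 60 + 30 + 25 = 117 ms
Lookups 2..5 (TLD NS cached -> skip root; new domain -> still ask TLD and auth): local + TLD + auth = 2 + 30 + 25 = 57 ms each
Remaining 4 lookups: 4 * 57 = 228 ms
Total = 117 + 228 = 345 ms

345


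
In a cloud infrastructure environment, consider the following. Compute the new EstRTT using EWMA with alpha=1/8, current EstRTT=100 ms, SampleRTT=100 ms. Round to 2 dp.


Given: EstRTT = 100 ms, SampleRTT = 100 ms, alpha = 1/8
New EstRTT = (1 - alpha) * EstRTT + alpha * SampleRTT
(7/8) * 100 = 87.5
(1/8) * 100 = 12.5
New EstRTT = 87.5 + 12.5 = 100 ms -> 100.00 ms (2 dp)

100.00


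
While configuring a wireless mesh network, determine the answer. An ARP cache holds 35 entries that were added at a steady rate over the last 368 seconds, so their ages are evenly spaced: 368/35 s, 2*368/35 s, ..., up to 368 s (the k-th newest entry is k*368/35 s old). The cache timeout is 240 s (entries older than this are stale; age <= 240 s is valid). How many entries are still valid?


Ages are k * 368/35 s for k = 1..35 (spacing = 10.5143 s).
Entry k is valid iff k * 368/35 <= 240 iff k <= 35 * 240 / 368 = 22.8261
n_valid = floor(22.8261) = 22
(n_stale = 35 - 22 = 13)

22


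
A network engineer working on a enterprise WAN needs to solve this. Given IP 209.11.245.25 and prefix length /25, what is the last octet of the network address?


Given: IP = 209.11.245.25, prefix = /25
Subnet mask = 255.255.255.128
Last octet of IP: 25
Last octet of mask: 128
Network last octet = 25 AND 128 = 0

0


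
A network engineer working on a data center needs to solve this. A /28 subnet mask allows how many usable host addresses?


Given: subnet mask /28
Host bits = 32 - 28 = 4
Total addresses = 2^4 = 16
Usable hosts = 16 - 2 (network + broadcast) = 14

14


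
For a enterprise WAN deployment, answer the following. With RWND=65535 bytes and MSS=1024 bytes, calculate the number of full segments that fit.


Given: RWND = 65535 bytes, MSS = 1024 bytes
Full segments = floor(RWND / MSS)
Full segments = floor(65535 / 1024)
Full segments = floor(63.999) = 63

63


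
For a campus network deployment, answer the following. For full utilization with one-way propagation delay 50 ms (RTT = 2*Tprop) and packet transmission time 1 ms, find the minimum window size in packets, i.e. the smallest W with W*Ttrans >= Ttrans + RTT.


Given: Ttrans = 1 ms, RTT = 100 ms (= 2 * Tprop, Tprop = 50 ms)
Time until first ACK returns = Ttrans + RTT = 1 + 100 = 101 ms
Need W * Ttrans >= Ttrans + RTT  ->  W >= (Ttrans + RTT) / Ttrans
(Ttrans + RTT) / Ttrans = 101 / 1 = 101
W_min = ceil(101) = 101

101


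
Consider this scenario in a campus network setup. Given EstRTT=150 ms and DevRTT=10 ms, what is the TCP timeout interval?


Given: EstRTT = 150 ms, DevRTT = 10 ms
Timeout = EstRTT + 4 * DevRTT
4 * DevRTT = 4 * 10 = 40
Timeout = 150 + 40 = 190 ms

190


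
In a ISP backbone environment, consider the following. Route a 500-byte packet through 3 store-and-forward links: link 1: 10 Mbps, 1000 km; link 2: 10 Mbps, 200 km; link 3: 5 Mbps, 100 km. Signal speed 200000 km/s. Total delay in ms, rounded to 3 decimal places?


Packet = 500 bytes = 4000 bits. Store-and-forward: sum (t_trans + t_prop) per link.
Link 1: t_trans = 4000/(10*10^6) s = 0.4000 ms; t_prop = 1000/200000 s = 5.0000 ms; subtotal = 5.4000 ms
Link 2: t_trans = 4000/(10*10^6) s = 0.4000 ms; t_prop = 200/200000 s = 1.0000 ms; subtotal = 1.4000 ms
Link 3: t_trans = 4000/(5*10^6) s = 0.8000 ms; t_prop = 100/200000 s = 0.5000 ms; subtotal = 1.3000 ms
End-to-end = 5.4000 + 1.4000 + 1.3000 = 8.1000 ms -> 8.100 ms (3 dp)

8.100


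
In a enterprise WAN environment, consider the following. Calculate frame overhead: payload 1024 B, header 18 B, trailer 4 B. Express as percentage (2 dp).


Given: payload = 1024 B, header = 18 B, trailer = 4 B
Overhead bytes = header + trailer = 18 + 4 = 22
Total frame = payload + overhead = 1024 + 22 = 1046
Overhead % = 22 / 1046 * 100 = 2.1033% -> 2.10% (2 dp)

2.10


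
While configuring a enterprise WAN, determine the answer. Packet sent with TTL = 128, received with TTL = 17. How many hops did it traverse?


Given: initial TTL = 128, received TTL = 17
Hops = initial TTL - received TTL
Hops = 128 - 17 = 111

111


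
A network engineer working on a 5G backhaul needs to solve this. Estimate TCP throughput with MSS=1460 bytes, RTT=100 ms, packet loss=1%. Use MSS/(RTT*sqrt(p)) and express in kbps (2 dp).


Given: MSS = 1460 bytes, RTT = 100 ms, loss = 1%
RTT in seconds = 100 / 1000 = 0.1
Loss rate = 1% = 0.01
sqrt(loss) = sqrt(0.01) = 0.1
Throughput (bytes/s) = 1460 / (0.1 * 0.1) = 146000.0000
Throughput (kbps) = 146000.0000 * 8 / 1000 = 1168.000000 -> 1168.00 kbps (2 dp)

1168.00


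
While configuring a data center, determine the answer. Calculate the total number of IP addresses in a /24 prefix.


Given: CIDR prefix /24
Host bits = 32 - 24 = 8
Total addresses = 2^8 = 256

256


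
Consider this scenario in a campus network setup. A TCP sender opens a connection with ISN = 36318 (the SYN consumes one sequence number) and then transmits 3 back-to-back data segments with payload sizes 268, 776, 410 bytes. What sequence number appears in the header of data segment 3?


The SYN occupies sequence number ISN = 36318, so the first data byte is ISN + 1 = 36319.
SEQ of data segment i = (ISN + 1) + sum of payload sizes of segments 1..i-1.
Segment 1: SEQ = 36319, payload = 268 bytes
Segment 2: SEQ = 36587, payload = 776 bytes
Segment 3: SEQ = 37363, payload = 410 bytes
SEQ of segment 3 = 36319 + 268 + 776 = 37363

37363


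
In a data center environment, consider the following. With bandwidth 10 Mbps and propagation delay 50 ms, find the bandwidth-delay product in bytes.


Given: bandwidth = 10 Mbps, delay = 50 ms
BDP in bits = 10 * 10^6 * 50 / 1000
BDP in bits = 500000
BDP in bytes = 500000 / 8 = 62500

62500


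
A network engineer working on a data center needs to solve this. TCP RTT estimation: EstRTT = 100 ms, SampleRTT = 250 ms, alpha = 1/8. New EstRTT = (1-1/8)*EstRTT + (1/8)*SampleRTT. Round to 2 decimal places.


Given: EstRTT = 100 ms, SampleRTT = 250 ms, alpha = 1/8
New EstRTT = (1 - alpha) * EstRTT + alpha * SampleRTT
(7/8) * 100 = 87.5
(1/8) * 250 = 31.25
New EstRTT = 87.5 + 31.25 = 118.75 ms -> 118.75 ms (2 dp)

118.75


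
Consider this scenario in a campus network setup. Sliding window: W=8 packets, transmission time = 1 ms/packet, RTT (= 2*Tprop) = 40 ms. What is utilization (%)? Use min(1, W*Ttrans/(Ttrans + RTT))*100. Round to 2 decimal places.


Given: W = 8, Ttrans = 1 ms, RTT = 40 ms (= 2 * Tprop, Tprop = 20 ms)
Cycle time = Ttrans + RTT = 1 + 40 = 41 ms (first packet sent until its ACK returns)
W * Ttrans = 8 * 1 = 8 ms of sending per cycle
W * Ttrans / (Ttrans + RTT) = 8 / 41 = 0.195122
U = min(1, 0.195122) = 0.195122
U% = 19.51%

19.51


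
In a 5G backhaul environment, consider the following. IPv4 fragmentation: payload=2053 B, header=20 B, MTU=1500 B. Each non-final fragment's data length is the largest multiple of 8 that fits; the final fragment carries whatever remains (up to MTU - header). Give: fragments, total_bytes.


Max data per non-final fragment = floor((MTU - header)/8)*8 = floor((1500 - 20)/8)*8 = floor(1480/8)*8 = 1480 B
Final fragment needs no 8-byte alignment: it can carry up to MTU - header = 1480 B
Non-final fragments needed = ceil((payload - 1480) / 1480) = ceil(573/1480) = ceil(0.3872) = 1
Number of fragments = 1 + 1 = 2
Fragment sizes (data): 1 * 1480 B + 573 B (last, 573 <= 1480 OK)
Total bytes sent = payload + n_frags * header = 2053 + 2*20 = 2053 + 40 = 2093 B

2, 2093


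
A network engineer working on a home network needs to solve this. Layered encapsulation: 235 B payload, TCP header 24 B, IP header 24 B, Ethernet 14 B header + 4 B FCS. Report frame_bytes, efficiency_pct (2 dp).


TCP segment = 235 + 24 = 259 B
IP packet = 259 + 24 = 283 B
Ethernet frame = 283 + 14 + 4 = 301 B
Efficiency = app / frame = 235 / 301 = 0.780731 = 78.0731% -> 78.07% (2 dp)

301, 78.07


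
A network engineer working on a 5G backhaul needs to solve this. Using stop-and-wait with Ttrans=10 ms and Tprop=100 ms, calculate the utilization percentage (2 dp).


Given: Ttrans = 10 ms, Tprop = 100 ms
RTT = 2 * Tprop = 2 * 100 = 200 ms
U = Ttrans / (Ttrans + RTT)
U = 10 / (10 + 200)
U = 10 / 210 = 0.047619
U% = 4.76%

4.76


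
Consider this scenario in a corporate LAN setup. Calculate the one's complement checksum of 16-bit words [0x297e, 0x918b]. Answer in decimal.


Given words: [0x297e, 0x918b]
Step 1: Sum all words
Raw sum = 10622 + 37259 = 47881
One's complement = ~47881 & 0xFFFF = 17654

17654


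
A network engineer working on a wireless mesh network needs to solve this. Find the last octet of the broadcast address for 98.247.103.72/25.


Given: IP = 98.247.103.72, prefix = /25
Host bits = 32 - 25 = 7
Network last octet = 72 AND mask = 0
Host part size = 2^7 - 1 = 127
Broadcast last octet = 0 OR 127 = 127

127


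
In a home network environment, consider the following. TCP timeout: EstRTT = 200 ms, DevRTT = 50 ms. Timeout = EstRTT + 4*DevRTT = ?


Given: EstRTT = 200 ms, DevRTT = 50 ms
Timeout = EstRTT + 4 * DevRTT
4 * DevRTT = 4 * 50 = 200
Timeout = 200 + 200 = 400 ms

400


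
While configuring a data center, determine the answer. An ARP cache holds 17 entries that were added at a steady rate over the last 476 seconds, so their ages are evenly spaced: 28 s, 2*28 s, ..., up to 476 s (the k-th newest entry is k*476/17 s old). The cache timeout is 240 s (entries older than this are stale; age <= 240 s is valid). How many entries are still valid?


Ages are k * 476/17 s for k = 1..17 (spacing = 28.0000 s).
Entry k is valid iff k * 476/17 <= 240 iff k <= 17 * 240 / 476 = 8.5714
n_valid = floor(8.5714) = 8
(n_stale = 17 - 8 = 9)

8


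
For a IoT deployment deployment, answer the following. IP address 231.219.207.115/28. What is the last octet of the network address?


Given: IP = 231.219.207.115, prefix = /28
Subnet mask = 255.255.255.240
Last octet of IP: 115
Last octet of mask: 240
Network last octet = 115 AND 240 = 112

112


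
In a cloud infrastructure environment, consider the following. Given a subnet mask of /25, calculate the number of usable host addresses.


Given: subnet mask /25
Host bits = 32 - 25 = 7
Total addresses = 2^7 = 128
Usable hosts = 128 - 2 (network + broadcast) = 126

126


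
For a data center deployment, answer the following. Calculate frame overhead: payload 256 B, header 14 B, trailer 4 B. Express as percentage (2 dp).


Given: payload = 256 B, header = 14 B, trailer = 4 B
Overhead bytes = header + trailer = 14 + 4 = 18
Total frame = payload + overhead = 256 + 18 = 274
Overhead % = 18 / 274 * 100 = 6.5693% -> 6.57% (2 dp)

6.57


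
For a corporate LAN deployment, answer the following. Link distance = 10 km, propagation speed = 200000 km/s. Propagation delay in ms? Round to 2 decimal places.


Given: distance = 10 km, speed = 200000 km/s
Delay = distance / speed = 10 / 200000 seconds
Delay in ms = 10 * 1000 / 200000
Delay = 0.0500 ms
Rounded to 2 dp = 0.05 ms

0.05


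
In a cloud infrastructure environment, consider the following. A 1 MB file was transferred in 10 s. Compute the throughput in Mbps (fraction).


Given: file = 1 MB, time = 10 s
File in Mb = 1 * 8 = 8 Mb
Throughput = 8 / 10 Mbps
Throughput = 4/5 Mbps

4/5


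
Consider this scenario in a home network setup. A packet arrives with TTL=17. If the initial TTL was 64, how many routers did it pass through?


Given: initial TTL = 64, received TTL = 17
Hops = initial TTL - received TTL
Hops = 64 - 17 = 47

47


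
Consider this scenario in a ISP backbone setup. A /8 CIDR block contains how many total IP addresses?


Given: CIDR prefix /8
Host bits = 32 - 8 = 24
Total addresses = 2^24 = 16777216

16777216


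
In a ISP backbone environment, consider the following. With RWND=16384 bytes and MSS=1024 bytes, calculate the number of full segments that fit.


Given: RWND = 16384 bytes, MSS = 1024 bytes
Full segments = floor(RWND / MSS)
Full segments = floor(16384 / 1024)
Full segments = floor(16.0) = 16

16


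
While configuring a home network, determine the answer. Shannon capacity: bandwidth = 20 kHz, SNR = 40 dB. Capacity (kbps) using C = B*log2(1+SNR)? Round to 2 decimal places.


Given: B = 20 kHz, SNR = 40 dB
SNR linear = 10^(40/10) = 10000
1 + SNR = 10001
log2(10001) = 13.2878566418
C = 20 * 1000 * 13.2878566418 = 265757.1328 bps
C = 265.757133 kbps -> 265.76 kbps (2 dp)

265.76


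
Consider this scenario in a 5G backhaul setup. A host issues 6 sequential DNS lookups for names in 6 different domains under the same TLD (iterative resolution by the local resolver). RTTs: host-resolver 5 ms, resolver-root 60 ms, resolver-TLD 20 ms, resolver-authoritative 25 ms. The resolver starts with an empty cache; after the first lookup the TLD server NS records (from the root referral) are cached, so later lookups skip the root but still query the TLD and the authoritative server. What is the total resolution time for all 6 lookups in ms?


Lookup 1 (cold cache): local + root + TLD + auth = 5 + 60 + 20 + 25 = 110 ms
Lookups 2..6 (TLD NS cached -> skip root; new domain -> still ask TLD and auth): local + TLD + auth = 5 + 20 + 25 = 50 ms each
Remaining 5 lookups: 5 * 50 = 250 ms
Total = 110 + 250 = 360 ms

360


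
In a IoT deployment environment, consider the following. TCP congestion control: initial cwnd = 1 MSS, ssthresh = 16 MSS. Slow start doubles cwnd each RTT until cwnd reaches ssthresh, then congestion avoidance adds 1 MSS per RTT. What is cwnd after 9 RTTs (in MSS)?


RTT 0: cwnd = 1 MSS (initial)
RTT 1: cwnd = 2 MSS (slow start, doubled)
RTT 2: cwnd = 4 MSS (slow start, doubled)
RTT 3: cwnd = 8 MSS (slow start, doubled)
RTT 4: cwnd = 16 MSS (slow start, doubled)
RTT 5: cwnd = 17 MSS (congestion avoidance, +1)
RTT 6: cwnd = 18 MSS (congestion avoidance, +1)
RTT 7: cwnd = 19 MSS (congestion avoidance, +1)
RTT 8: cwnd = 20 MSS (congestion avoidance, +1)
RTT 9: cwnd = 21 MSS (congestion avoidance, +1)

21


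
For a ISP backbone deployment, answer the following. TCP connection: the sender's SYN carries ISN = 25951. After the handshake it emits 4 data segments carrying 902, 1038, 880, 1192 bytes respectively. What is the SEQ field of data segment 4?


The SYN occupies sequence number ISN = 25951, so the first data byte is ISN + 1 = 25952.
SEQ of data segment i = (ISN + 1) + sum of payload sizes of segments 1..i-1.
Segment 1: SEQ = 25952, payload = 902 bytes
Segment 2: SEQ = 26854, payload = 1038 bytes
Segment 3: SEQ = 27892, payload = 880 bytes
Segment 4: SEQ = 28772, payload = 1192 bytes
SEQ of segment 4 = 25952 + 902 + 1038 + 880 = 28772

28772


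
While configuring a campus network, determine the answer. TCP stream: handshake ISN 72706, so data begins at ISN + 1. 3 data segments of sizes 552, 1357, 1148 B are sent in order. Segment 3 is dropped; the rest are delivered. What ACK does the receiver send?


SYN uses sequence number 72706; first data byte = ISN + 1 = 72707.
Segment 1: SEQ = 72707, len = 552 B, covers [72707, 73258]
Segment 2: SEQ = 73259, len = 1357 B, covers [73259, 74615]
Segment 3: SEQ = 74616, len = 1148 B, covers [74616, 75763] [LOST]
In-order data received: bytes [72707, 74615] (segments 1..2).
Segment 3 missing -> gap begins at byte 74616.
Cumulative ACK = next expected in-order byte = 72707 + 552 + 1357 = 74616

74616


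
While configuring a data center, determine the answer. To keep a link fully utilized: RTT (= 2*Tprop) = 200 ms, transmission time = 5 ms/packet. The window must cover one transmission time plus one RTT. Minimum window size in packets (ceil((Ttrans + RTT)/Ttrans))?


Given: Ttrans = 5 ms, RTT = 200 ms (= 2 * Tprop, Tprop = 100 ms)
Time until first ACK returns = Ttrans + RTT = 5 + 200 = 205 ms
Need W * Ttrans >= Ttrans + RTT  ->  W >= (Ttrans + RTT) / Ttrans
(Ttrans + RTT) / Ttrans = 205 / 5 = 41
W_min = ceil(41) = 41

41


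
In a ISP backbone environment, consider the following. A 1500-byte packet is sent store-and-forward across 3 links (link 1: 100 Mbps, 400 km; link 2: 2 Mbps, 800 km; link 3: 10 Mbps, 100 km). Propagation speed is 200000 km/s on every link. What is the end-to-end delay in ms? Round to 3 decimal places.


Packet = 1500 bytes = 12000 bits. Store-and-forward: sum (t_trans + t_prop) per link.
Link 1: t_trans = 12000/(100*10^6) s = 0.1200 ms; t_prop = 400/200000 s = 2.0000 ms; subtotal = 2.1200 ms
Link 2: t_trans = 12000/(2*10^6) s = 6.0000 ms; t_prop = 800/200000 s = 4.0000 ms; subtotal = 10.0000 ms
Link 3: t_trans = 12000/(10*10^6) s = 1.2000 ms; t_prop = 100/200000 s = 0.5000 ms; subtotal = 1.7000 ms
End-to-end = 2.1200 + 10.0000 + 1.7000 = 13.8200 ms -> 13.820 ms (3 dp)

13.820


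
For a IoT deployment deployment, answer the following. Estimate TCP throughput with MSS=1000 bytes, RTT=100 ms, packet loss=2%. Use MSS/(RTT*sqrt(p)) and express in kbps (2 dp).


Given: MSS = 1000 bytes, RTT = 100 ms, loss = 2%
RTT in seconds = 100 / 1000 = 0.1
Loss rate = 2% = 0.02
sqrt(loss) = sqrt(0.02) = 0.141421356237
Throughput (bytes/s) = 1000 / (0.1 * 0.141421356237) = 70710.6781
Throughput (kbps) = 70710.6781 * 8 / 1000 = 565.685425 -> 565.69 kbps (2 dp)

565.69


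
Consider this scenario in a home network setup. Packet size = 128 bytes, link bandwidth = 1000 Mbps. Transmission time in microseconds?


Given: packet = 128 bytes, bandwidth = 1000 Mbps
Packet in bits = 128 * 8 = 1024 bits
Bandwidth = 1000 * 10^6 = 1000000000 bps
Time = 1024 / 1000000000 seconds
Time in us = 1024 * 10^6 / 1000000000 = 1.024

1.024


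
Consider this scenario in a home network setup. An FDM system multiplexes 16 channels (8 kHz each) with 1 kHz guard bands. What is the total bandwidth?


Given: 16 channels, 8 kHz each, guard = 1 kHz
Channel bandwidth = 16 * 8 = 128 kHz
Guard bands = 15 gaps * 1 kHz = 15 kHz
Total = 128 + 15 = 143 kHz

143


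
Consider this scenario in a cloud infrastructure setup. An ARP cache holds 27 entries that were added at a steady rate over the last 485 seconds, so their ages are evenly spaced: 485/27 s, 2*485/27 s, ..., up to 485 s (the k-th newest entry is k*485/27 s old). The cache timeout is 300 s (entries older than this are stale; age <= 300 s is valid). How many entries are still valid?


Ages are k * 485/27 s for k = 1..27 (spacing = 17.9630 s).
Entry k is valid iff k * 485/27 <= 300 iff k <= 27 * 300 / 485 = 16.7010
n_valid = floor(16.7010) = 16
(n_stale = 27 - 16 = 11)

16


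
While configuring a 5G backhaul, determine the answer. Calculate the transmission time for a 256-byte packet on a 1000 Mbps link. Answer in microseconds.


Given: packet = 256 bytes, bandwidth = 1000 Mbps
Packet in bits = 256 * 8 = 2048 bits
Bandwidth = 1000 * 10^6 = 1000000000 bps
Time = 2048 / 1000000000 seconds
Time in us = 2048 * 10^6 / 1000000000 = 2.048

2.048


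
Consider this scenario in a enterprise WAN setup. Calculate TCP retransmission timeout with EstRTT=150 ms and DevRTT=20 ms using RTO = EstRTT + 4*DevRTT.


Given: EstRTT = 150 ms, DevRTT = 20 ms
Timeout = EstRTT + 4 * DevRTT
4 * DevRTT = 4 * 20 = 80
Timeout = 150 + 80 = 230 ms

230


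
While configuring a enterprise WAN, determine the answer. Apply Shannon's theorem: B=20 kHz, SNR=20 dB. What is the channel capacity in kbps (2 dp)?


Given: B = 20 kHz, SNR = 20 dB
SNR linear = 10^(20/10) = 100
1 + SNR = 101
log2(101) = 6.6582114828
C = 20 * 1000 * 6.6582114828 = 133164.2297 bps
C = 133.164230 kbps -> 133.16 kbps (2 dp)

133.16


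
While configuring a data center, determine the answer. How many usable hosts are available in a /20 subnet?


Given: subnet mask /20
Host bits = 32 - 20 = 12
Total addresses = 2^12 = 4096
Usable hosts = 4096 - 2 (network + broadcast) = 4094

4094


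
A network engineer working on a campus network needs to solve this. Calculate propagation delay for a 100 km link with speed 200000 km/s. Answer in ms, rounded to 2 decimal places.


Given: distance = 100 km, speed = 200000 km/s
Delay = distance / speed = 100 / 200000 seconds
Delay in ms = 100 * 1000 / 200000
Delay = 0.5000 ms
Rounded to 2 dp = 0.50 ms

0.50


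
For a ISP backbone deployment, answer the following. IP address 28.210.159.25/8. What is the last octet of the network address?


Given: IP = 28.210.159.25, prefix = /8
Subnet mask = 255.0.0.0
Last octet of IP: 25
Last octet of mask: 0
Network last octet = 25 AND 0 = 0

0


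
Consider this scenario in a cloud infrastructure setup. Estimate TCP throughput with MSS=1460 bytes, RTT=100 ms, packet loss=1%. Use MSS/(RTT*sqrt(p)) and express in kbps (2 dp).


Given: MSS = 1460 bytes, RTT = 100 ms, loss = 1%
RTT in seconds = 100 / 1000 = 0.1
Loss rate = 1% = 0.01
sqrt(loss) = sqrt(0.01) = 0.1
Throughput (bytes/s) = 1460 / (0.1 * 0.1) = 146000.0000
Throughput (kbps) = 146000.0000 * 8 / 1000 = 1168.000000 -> 1168.00 kbps (2 dp)

1168.00


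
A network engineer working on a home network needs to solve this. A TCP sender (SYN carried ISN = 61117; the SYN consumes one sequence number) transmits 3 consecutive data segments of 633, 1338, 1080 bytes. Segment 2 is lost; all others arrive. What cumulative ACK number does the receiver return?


SYN uses sequence number 61117; first data byte = ISN + 1 = 61118.
Segment 1: SEQ = 61118, len = 633 B, covers [61118, 61750]
Segment 2: SEQ = 61751, len = 1338 B, covers [61751, 63088] [LOST]
Segment 3: SEQ = 63089, len = 1080 B, covers [63089, 64168]
In-order data received: bytes [61118, 61750] (segments 1..1).
Segment 2 missing -> gap begins at byte 61751; later segments buffered out of order.
Cumulative ACK = next expected in-order byte = 61118 + 633 = 61751

61751
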